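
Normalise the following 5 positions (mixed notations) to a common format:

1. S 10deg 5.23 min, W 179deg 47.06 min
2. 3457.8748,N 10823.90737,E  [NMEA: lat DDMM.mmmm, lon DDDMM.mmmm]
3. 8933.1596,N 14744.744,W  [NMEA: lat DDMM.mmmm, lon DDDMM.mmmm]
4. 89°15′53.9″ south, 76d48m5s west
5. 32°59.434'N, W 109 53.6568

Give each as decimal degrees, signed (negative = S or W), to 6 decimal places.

1. -10.087167, -179.784333
2. 34.964580, 108.398456
3. 89.552660, -147.745733
4. -89.264972, -76.801389
5. 32.990567, -109.894280

Point 1:
  Lat: 10 + 5.23/60 = 10.0871667
  S → negative
  Longitude: 179 + 47.06/60 = 179.7843333
  W ⇒ negate
Point 2:
  Latitude: split at 2 digits → 34° and 57.8748′; 34 + 57.8748/60 = 34.9645800
  N → positive
  λ: degrees = first 3 digits = 108, minutes = 23.90737; 108 + 23.90737/60 = 108.3984562
  E ⇒ keep positive
Point 3:
  Latitude: degrees = first 2 digits = 89, minutes = 33.1596; 89 + 33.1596/60 = 89.5526600
  N ⇒ keep positive
  Lon: degrees = first 3 digits = 147, minutes = 44.744; 147 + 44.744/60 = 147.7457333
  W ⇒ negate
Point 4:
  Latitude: 89° + 15/60 + 53.9/3600 = 89 + 0.250000 + 0.014972 = 89.2649722
  S → negative
  λ: 76° + 48/60 + 5/3600 = 76 + 0.800000 + 0.001389 = 76.8013889
  W ⇒ negate
Point 5:
  Lat: 59.434′ = 0.990567°; total 32.9905667
  N ⇒ keep positive
  Longitude: 53.6568′ = 0.894280°; total 109.8942800
  W → negative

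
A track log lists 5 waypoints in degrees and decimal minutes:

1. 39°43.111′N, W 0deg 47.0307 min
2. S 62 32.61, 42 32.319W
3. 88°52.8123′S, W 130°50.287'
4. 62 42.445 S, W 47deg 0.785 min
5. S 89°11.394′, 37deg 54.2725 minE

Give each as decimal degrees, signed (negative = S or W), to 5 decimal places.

1. 39.71852, -0.78385
2. -62.54350, -42.53865
3. -88.88021, -130.83812
4. -62.70742, -47.01308
5. -89.18990, 37.90454

Point 1:
  φ: 43.111′ = 0.718517°; total 39.718517
  N ⇒ keep positive
  Lon: 0 + 47.0307/60 = 0.783845
  hemisphere W, so the sign is −
Point 2:
  φ: 32.61′ = 0.543500°; total 62.543500
  hemisphere S, so the sign is −
  Longitude: 32.319′ = 0.538650°; total 42.538650
  W → negative
Point 3:
  Lat: 52.8123′ = 0.880205°; total 88.880205
  hemisphere S, so the sign is −
  Longitude: 50.287′ = 0.838117°; total 130.838117
  W ⇒ negate
Point 4:
  Latitude: 62 + 42.445/60 = 62.707417
  hemisphere S, so the sign is −
  Longitude: 47 + 0.785/60 = 47.013083
  hemisphere W, so the sign is −
Point 5:
  Latitude: 89 + 11.394/60 = 89.189900
  S → negative
  Lon: 37 + 54.2725/60 = 37.904542
  E ⇒ keep positive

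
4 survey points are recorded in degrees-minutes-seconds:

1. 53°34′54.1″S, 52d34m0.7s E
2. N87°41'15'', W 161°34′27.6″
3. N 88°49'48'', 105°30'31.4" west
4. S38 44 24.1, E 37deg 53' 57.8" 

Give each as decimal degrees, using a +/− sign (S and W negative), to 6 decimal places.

Point 1:
  Latitude: 34′ + 54.1″ = 34.90167′; 53 + 34.90167/60 = 53.5816944
  S ⇒ negate
  Longitude: 34′ + 0.7″ = 34.01167′; 52 + 34.01167/60 = 52.5668611
  E → positive
Point 2:
  φ: 41′ + 15″ = 41.25000′; 87 + 41.25000/60 = 87.6875000
  N → positive
  Lon: 34′ + 27.6″ = 34.46000′; 161 + 34.46000/60 = 161.5743333
  W → negative
Point 3:
  φ: 88° + 49/60 + 48/3600 = 88 + 0.816667 + 0.013333 = 88.8300000
  N ⇒ keep positive
  Longitude: 105° + 30/60 + 31.4/3600 = 105 + 0.500000 + 0.008722 = 105.5087222
  W → negative
Point 4:
  Latitude: 38 + 44/60 + 24.1/3600 = 38.7400278
  S ⇒ negate
  Lon: 37 + 53/60 + 57.8/3600 = 37.8993889
  E → positive

1. -53.581694, 52.566861
2. 87.687500, -161.574333
3. 88.830000, -105.508722
4. -38.740028, 37.899389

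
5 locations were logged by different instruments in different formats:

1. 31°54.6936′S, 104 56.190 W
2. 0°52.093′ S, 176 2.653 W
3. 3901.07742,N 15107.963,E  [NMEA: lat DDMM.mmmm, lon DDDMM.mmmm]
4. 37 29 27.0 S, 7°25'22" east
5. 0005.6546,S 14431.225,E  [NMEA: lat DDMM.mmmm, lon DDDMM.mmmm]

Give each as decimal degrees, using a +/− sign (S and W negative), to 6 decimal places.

Point 1:
  φ: 31 + 54.6936/60 = 31.9115600
  hemisphere S, so the sign is −
  Lon: 104 + 56.19/60 = 104.9365000
  W → negative
Point 2:
  Latitude: 52.093′ = 0.868217°; total 0.8682167
  S → negative
  λ: 176 + 2.653/60 = 176.0442167
  hemisphere W, so the sign is −
Point 3:
  Latitude: degrees = first 2 digits = 39, minutes = 1.07742; 39 + 1.07742/60 = 39.0179570
  N ⇒ keep positive
  λ: degrees = first 3 digits = 151, minutes = 7.963; 151 + 7.963/60 = 151.1327167
  E ⇒ keep positive
Point 4:
  φ: 29′ + 27″ = 29.45000′; 37 + 29.45000/60 = 37.4908333
  S → negative
  Lon: 7° + 25/60 + 22/3600 = 7 + 0.416667 + 0.006111 = 7.4227778
  E ⇒ keep positive
Point 5:
  Lat: degrees = first 2 digits = 0, minutes = 5.6546; 0 + 5.6546/60 = 0.0942433
  S ⇒ negate
  λ: degrees = first 3 digits = 144, minutes = 31.225; 144 + 31.225/60 = 144.5204167
  E ⇒ keep positive

1. -31.911560, -104.936500
2. -0.868217, -176.044217
3. 39.017957, 151.132717
4. -37.490833, 7.422778
5. -0.094243, 144.520417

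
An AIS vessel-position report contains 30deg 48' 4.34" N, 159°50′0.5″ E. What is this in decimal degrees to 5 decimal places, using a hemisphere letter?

φ: 48′ + 4.34″ = 48.07233′; 30 + 48.07233/60 = 30.801206
Longitude: 50′ + 0.5″ = 50.00833′; 159 + 50.00833/60 = 159.833472

30.80121° N, 159.83347° E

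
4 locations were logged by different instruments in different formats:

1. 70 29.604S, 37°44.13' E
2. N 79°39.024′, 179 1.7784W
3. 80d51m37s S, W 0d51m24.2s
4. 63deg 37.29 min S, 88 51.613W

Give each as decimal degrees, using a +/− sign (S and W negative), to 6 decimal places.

1. -70.493400, 37.735500
2. 79.650400, -179.029640
3. -80.860278, -0.856722
4. -63.621500, -88.860217

Point 1:
  Lat: 29.604′ = 0.493400°; total 70.4934000
  hemisphere S, so the sign is −
  Lon: 44.13′ = 0.735500°; total 37.7355000
  E ⇒ keep positive
Point 2:
  φ: 39.024′ = 0.650400°; total 79.6504000
  N → positive
  Lon: 179 + 1.7784/60 = 179.0296400
  W → negative
Point 3:
  Latitude: 80 + 51/60 + 37/3600 = 80.8602778
  S → negative
  λ: 51′ + 24.2″ = 51.40333′; 0 + 51.40333/60 = 0.8567222
  W ⇒ negate
Point 4:
  Latitude: 63 + 37.29/60 = 63.6215000
  S → negative
  λ: 88 + 51.613/60 = 88.8602167
  W → negative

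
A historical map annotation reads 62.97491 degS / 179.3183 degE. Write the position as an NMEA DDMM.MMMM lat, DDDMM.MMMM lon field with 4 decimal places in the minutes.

Latitude: minutes = (62.974910 − 62) × 60 = 58.494600
Lon: 179° + 0.318300 × 60 = 179° 19.098000′

6258.4946,S / 17919.0980,E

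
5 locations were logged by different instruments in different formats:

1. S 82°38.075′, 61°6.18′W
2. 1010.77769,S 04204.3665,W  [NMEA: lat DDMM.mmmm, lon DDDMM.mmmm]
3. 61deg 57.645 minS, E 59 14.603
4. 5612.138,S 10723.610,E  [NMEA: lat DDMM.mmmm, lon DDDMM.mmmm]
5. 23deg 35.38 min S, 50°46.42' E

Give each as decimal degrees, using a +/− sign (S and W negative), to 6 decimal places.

Point 1:
  φ: 82 + 38.075/60 = 82.6345833
  S → negative
  λ: 61 + 6.18/60 = 61.1030000
  hemisphere W, so the sign is −
Point 2:
  φ: split at 2 digits → 10° and 10.77769′; 10 + 10.77769/60 = 10.1796282
  S → negative
  λ: split at 3 digits → 042° and 4.3665′; 42 + 4.3665/60 = 42.0727750
  hemisphere W, so the sign is −
Point 3:
  φ: 57.645′ = 0.960750°; total 61.9607500
  S → negative
  Lon: 14.603′ = 0.243383°; total 59.2433833
  E → positive
Point 4:
  Latitude: degrees = first 2 digits = 56, minutes = 12.138; 56 + 12.138/60 = 56.2023000
  hemisphere S, so the sign is −
  Longitude: degrees = first 3 digits = 107, minutes = 23.61; 107 + 23.61/60 = 107.3935000
  E → positive
Point 5:
  Latitude: 35.38′ = 0.589667°; total 23.5896667
  hemisphere S, so the sign is −
  λ: 46.42′ = 0.773667°; total 50.7736667
  E ⇒ keep positive

1. -82.634583, -61.103000
2. -10.179628, -42.072775
3. -61.960750, 59.243383
4. -56.202300, 107.393500
5. -23.589667, 50.773667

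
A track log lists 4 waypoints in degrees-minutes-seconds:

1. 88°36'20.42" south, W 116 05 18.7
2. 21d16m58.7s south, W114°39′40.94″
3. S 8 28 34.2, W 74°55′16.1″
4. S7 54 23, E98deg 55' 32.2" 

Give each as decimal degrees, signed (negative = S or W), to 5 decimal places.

1. -88.60567, -116.08853
2. -21.28297, -114.66137
3. -8.47617, -74.92114
4. -7.90639, 98.92561

Point 1:
  Lat: 88° + 36/60 + 20.42/3600 = 88 + 0.600000 + 0.005672 = 88.605672
  S ⇒ negate
  Longitude: 116 + 5/60 + 18.7/3600 = 116.088528
  W ⇒ negate
Point 2:
  φ: 16′ + 58.7″ = 16.97833′; 21 + 16.97833/60 = 21.282972
  S ⇒ negate
  Lon: 39′ + 40.94″ = 39.68233′; 114 + 39.68233/60 = 114.661372
  W → negative
Point 3:
  Lat: 28′ + 34.2″ = 28.57000′; 8 + 28.57000/60 = 8.476167
  S → negative
  λ: 74 + 55/60 + 16.1/3600 = 74.921139
  W ⇒ negate
Point 4:
  Lat: 7° + 54/60 + 23/3600 = 7 + 0.900000 + 0.006389 = 7.906389
  S → negative
  Lon: 98 + 55/60 + 32.2/3600 = 98.925611
  E → positive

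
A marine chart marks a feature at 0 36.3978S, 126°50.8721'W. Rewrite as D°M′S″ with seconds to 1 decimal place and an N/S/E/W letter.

Lat: 36.39780′ → 36′ and 0.39780 × 60 = 23.868″
Lon: fractional minutes 0.87210 × 60 = 52.326″

0°36′23.9″ S, 126°50′52.3″ W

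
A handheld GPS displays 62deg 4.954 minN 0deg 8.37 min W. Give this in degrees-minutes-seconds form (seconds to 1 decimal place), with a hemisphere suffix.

Lat: fractional minutes 0.95400 × 60 = 57.240″
λ: fractional minutes 0.37000 × 60 = 22.200″

62°04′57.2″ N, 0°08′22.2″ W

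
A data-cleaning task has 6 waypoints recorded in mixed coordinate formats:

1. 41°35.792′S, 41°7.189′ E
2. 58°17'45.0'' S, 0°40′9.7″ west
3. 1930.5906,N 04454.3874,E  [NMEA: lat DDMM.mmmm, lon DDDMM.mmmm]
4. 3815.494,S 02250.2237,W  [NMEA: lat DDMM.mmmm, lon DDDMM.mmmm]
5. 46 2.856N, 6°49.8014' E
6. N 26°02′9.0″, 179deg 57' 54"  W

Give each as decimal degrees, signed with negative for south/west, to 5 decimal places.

1. -41.59653, 41.11982
2. -58.29583, -0.66936
3. 19.50984, 44.90646
4. -38.25823, -22.83706
5. 46.04760, 6.83002
6. 26.03583, -179.96500

Point 1:
  Lat: 35.792′ = 0.596533°; total 41.596533
  S ⇒ negate
  Longitude: 7.189′ = 0.119817°; total 41.119817
  E → positive
Point 2:
  Lat: 58 + 17/60 + 45/3600 = 58.295833
  S ⇒ negate
  λ: 0 + 40/60 + 9.7/3600 = 0.669361
  hemisphere W, so the sign is −
Point 3:
  φ: degrees = first 2 digits = 19, minutes = 30.5906; 19 + 30.5906/60 = 19.509843
  N ⇒ keep positive
  Lon: degrees = first 3 digits = 44, minutes = 54.3874; 44 + 54.3874/60 = 44.906457
  E ⇒ keep positive
Point 4:
  Latitude: degrees = first 2 digits = 38, minutes = 15.494; 38 + 15.494/60 = 38.258233
  hemisphere S, so the sign is −
  Lon: split at 3 digits → 022° and 50.2237′; 22 + 50.2237/60 = 22.837062
  hemisphere W, so the sign is −
Point 5:
  φ: 2.856′ = 0.047600°; total 46.047600
  N → positive
  Lon: 49.8014′ = 0.830023°; total 6.830023
  E ⇒ keep positive
Point 6:
  Lat: 26 + 2/60 + 9/3600 = 26.035833
  N → positive
  Longitude: 179° + 57/60 + 54/3600 = 179 + 0.950000 + 0.015000 = 179.965000
  hemisphere W, so the sign is −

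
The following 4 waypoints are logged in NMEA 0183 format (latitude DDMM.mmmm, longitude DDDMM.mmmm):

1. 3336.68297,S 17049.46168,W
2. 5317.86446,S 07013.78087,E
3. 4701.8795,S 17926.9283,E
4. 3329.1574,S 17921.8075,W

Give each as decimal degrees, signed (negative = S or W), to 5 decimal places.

Point 1:
  φ: degrees = first 2 digits = 33, minutes = 36.68297; 33 + 36.68297/60 = 33.611383
  S → negative
  Longitude: split at 3 digits → 170° and 49.46168′; 170 + 49.46168/60 = 170.824361
  W ⇒ negate
Point 2:
  φ: split at 2 digits → 53° and 17.86446′; 53 + 17.86446/60 = 53.297741
  S → negative
  Lon: degrees = first 3 digits = 70, minutes = 13.78087; 70 + 13.78087/60 = 70.229681
  E → positive
Point 3:
  Lat: split at 2 digits → 47° and 1.8795′; 47 + 1.8795/60 = 47.031325
  S ⇒ negate
  Lon: split at 3 digits → 179° and 26.9283′; 179 + 26.9283/60 = 179.448805
  E → positive
Point 4:
  φ: split at 2 digits → 33° and 29.1574′; 33 + 29.1574/60 = 33.485957
  hemisphere S, so the sign is −
  Longitude: degrees = first 3 digits = 179, minutes = 21.8075; 179 + 21.8075/60 = 179.363458
  W → negative

1. -33.61138, -170.82436
2. -53.29774, 70.22968
3. -47.03133, 179.44881
4. -33.48596, -179.36346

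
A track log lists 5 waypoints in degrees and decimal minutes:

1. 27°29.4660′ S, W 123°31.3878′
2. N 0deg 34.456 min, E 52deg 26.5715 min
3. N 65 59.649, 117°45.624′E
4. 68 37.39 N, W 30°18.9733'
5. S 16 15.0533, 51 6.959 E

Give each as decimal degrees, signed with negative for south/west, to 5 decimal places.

Point 1:
  φ: 29.466′ = 0.491100°; total 27.491100
  hemisphere S, so the sign is −
  Longitude: 123 + 31.3878/60 = 123.523130
  W → negative
Point 2:
  Lat: 0 + 34.456/60 = 0.574267
  N ⇒ keep positive
  Longitude: 52 + 26.5715/60 = 52.442858
  E → positive
Point 3:
  φ: 59.649′ = 0.994150°; total 65.994150
  N ⇒ keep positive
  λ: 45.624′ = 0.760400°; total 117.760400
  E ⇒ keep positive
Point 4:
  Lat: 68 + 37.39/60 = 68.623167
  N → positive
  λ: 18.9733′ = 0.316222°; total 30.316222
  W → negative
Point 5:
  Latitude: 15.0533′ = 0.250888°; total 16.250888
  hemisphere S, so the sign is −
  Lon: 6.959′ = 0.115983°; total 51.115983
  E → positive

1. -27.49110, -123.52313
2. 0.57427, 52.44286
3. 65.99415, 117.76040
4. 68.62317, -30.31622
5. -16.25089, 51.11598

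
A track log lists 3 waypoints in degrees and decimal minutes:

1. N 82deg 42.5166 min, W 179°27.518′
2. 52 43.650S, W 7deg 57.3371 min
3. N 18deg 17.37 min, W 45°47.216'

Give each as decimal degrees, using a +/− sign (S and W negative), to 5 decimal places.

1. 82.70861, -179.45863
2. -52.72750, -7.95562
3. 18.28950, -45.78693

Point 1:
  φ: 42.5166′ = 0.708610°; total 82.708610
  N → positive
  Lon: 27.518′ = 0.458633°; total 179.458633
  hemisphere W, so the sign is −
Point 2:
  φ: 52 + 43.65/60 = 52.727500
  S → negative
  Longitude: 57.3371′ = 0.955618°; total 7.955618
  W ⇒ negate
Point 3:
  φ: 18 + 17.37/60 = 18.289500
  N → positive
  Lon: 45 + 47.216/60 = 45.786933
  W ⇒ negate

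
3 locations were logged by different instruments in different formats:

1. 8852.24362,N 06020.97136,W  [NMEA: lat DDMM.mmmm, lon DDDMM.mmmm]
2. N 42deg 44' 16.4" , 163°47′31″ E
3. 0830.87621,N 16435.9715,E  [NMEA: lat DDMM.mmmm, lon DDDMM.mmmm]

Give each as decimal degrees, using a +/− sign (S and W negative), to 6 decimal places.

Point 1:
  φ: degrees = first 2 digits = 88, minutes = 52.24362; 88 + 52.24362/60 = 88.8707270
  N → positive
  Lon: degrees = first 3 digits = 60, minutes = 20.97136; 60 + 20.97136/60 = 60.3495227
  hemisphere W, so the sign is −
Point 2:
  Lat: 42 + 44/60 + 16.4/3600 = 42.7378889
  N ⇒ keep positive
  Lon: 163° + 47/60 + 31/3600 = 163 + 0.783333 + 0.008611 = 163.7919444
  E ⇒ keep positive
Point 3:
  Lat: split at 2 digits → 08° and 30.87621′; 8 + 30.87621/60 = 8.5146035
  N ⇒ keep positive
  Longitude: degrees = first 3 digits = 164, minutes = 35.9715; 164 + 35.9715/60 = 164.5995250
  E ⇒ keep positive

1. 88.870727, -60.349523
2. 42.737889, 163.791944
3. 8.514604, 164.599525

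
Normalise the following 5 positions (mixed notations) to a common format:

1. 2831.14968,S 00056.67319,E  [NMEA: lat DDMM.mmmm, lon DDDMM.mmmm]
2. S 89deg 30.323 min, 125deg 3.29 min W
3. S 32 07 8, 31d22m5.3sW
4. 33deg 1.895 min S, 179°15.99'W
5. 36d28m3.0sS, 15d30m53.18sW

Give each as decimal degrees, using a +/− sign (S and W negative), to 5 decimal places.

1. -28.51916, 0.94455
2. -89.50538, -125.05483
3. -32.11889, -31.36814
4. -33.03158, -179.26650
5. -36.46750, -15.51477

Point 1:
  Lat: split at 2 digits → 28° and 31.14968′; 28 + 31.14968/60 = 28.519161
  S → negative
  Longitude: split at 3 digits → 000° and 56.67319′; 0 + 56.67319/60 = 0.944553
  E ⇒ keep positive
Point 2:
  Lat: 89 + 30.323/60 = 89.505383
  S ⇒ negate
  λ: 3.29′ = 0.054833°; total 125.054833
  hemisphere W, so the sign is −
Point 3:
  φ: 7′ + 8″ = 7.13333′; 32 + 7.13333/60 = 32.118889
  hemisphere S, so the sign is −
  Lon: 22′ + 5.3″ = 22.08833′; 31 + 22.08833/60 = 31.368139
  W ⇒ negate
Point 4:
  Latitude: 33 + 1.895/60 = 33.031583
  hemisphere S, so the sign is −
  Longitude: 15.99′ = 0.266500°; total 179.266500
  hemisphere W, so the sign is −
Point 5:
  φ: 28′ + 3″ = 28.05000′; 36 + 28.05000/60 = 36.467500
  S ⇒ negate
  λ: 30′ + 53.18″ = 30.88633′; 15 + 30.88633/60 = 15.514772
  hemisphere W, so the sign is −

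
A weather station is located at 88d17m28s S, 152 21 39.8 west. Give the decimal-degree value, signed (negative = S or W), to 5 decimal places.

Lat: 17′ + 28″ = 17.46667′; 88 + 17.46667/60 = 88.291111
S ⇒ negate
Lon: 152° + 21/60 + 39.8/3600 = 152 + 0.350000 + 0.011056 = 152.361056
W ⇒ negate

-88.29111, -152.36106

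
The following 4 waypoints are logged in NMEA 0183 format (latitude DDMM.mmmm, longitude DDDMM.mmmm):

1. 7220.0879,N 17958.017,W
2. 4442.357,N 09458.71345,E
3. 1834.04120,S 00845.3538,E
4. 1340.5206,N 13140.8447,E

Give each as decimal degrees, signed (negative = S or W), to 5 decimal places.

1. 72.33480, -179.96695
2. 44.70595, 94.97856
3. -18.56735, 8.75590
4. 13.67534, 131.68075

Point 1:
  Lat: split at 2 digits → 72° and 20.0879′; 72 + 20.0879/60 = 72.334798
  N → positive
  Lon: degrees = first 3 digits = 179, minutes = 58.017; 179 + 58.017/60 = 179.966950
  W → negative
Point 2:
  φ: split at 2 digits → 44° and 42.357′; 44 + 42.357/60 = 44.705950
  N ⇒ keep positive
  Longitude: split at 3 digits → 094° and 58.71345′; 94 + 58.71345/60 = 94.978558
  E ⇒ keep positive
Point 3:
  Latitude: split at 2 digits → 18° and 34.0412′; 18 + 34.0412/60 = 18.567353
  S → negative
  Longitude: split at 3 digits → 008° and 45.3538′; 8 + 45.3538/60 = 8.755897
  E → positive
Point 4:
  Latitude: split at 2 digits → 13° and 40.5206′; 13 + 40.5206/60 = 13.675343
  N → positive
  λ: degrees = first 3 digits = 131, minutes = 40.8447; 131 + 40.8447/60 = 131.680745
  E ⇒ keep positive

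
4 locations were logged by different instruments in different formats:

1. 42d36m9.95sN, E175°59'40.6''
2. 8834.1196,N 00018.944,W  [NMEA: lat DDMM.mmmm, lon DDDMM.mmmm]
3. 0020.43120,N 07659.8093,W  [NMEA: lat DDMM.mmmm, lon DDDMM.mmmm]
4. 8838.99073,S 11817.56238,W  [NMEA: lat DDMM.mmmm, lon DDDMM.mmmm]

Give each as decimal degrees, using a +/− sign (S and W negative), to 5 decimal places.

Point 1:
  Latitude: 42 + 36/60 + 9.95/3600 = 42.602764
  N → positive
  λ: 59′ + 40.6″ = 59.67667′; 175 + 59.67667/60 = 175.994611
  E ⇒ keep positive
Point 2:
  Latitude: split at 2 digits → 88° and 34.1196′; 88 + 34.1196/60 = 88.568660
  N ⇒ keep positive
  Longitude: split at 3 digits → 000° and 18.944′; 0 + 18.944/60 = 0.315733
  hemisphere W, so the sign is −
Point 3:
  Lat: degrees = first 2 digits = 0, minutes = 20.4312; 0 + 20.4312/60 = 0.340520
  N → positive
  λ: degrees = first 3 digits = 76, minutes = 59.8093; 76 + 59.8093/60 = 76.996822
  hemisphere W, so the sign is −
Point 4:
  φ: degrees = first 2 digits = 88, minutes = 38.99073; 88 + 38.99073/60 = 88.649846
  S → negative
  λ: split at 3 digits → 118° and 17.56238′; 118 + 17.56238/60 = 118.292706
  hemisphere W, so the sign is −

1. 42.60276, 175.99461
2. 88.56866, -0.31573
3. 0.34052, -76.99682
4. -88.64985, -118.29271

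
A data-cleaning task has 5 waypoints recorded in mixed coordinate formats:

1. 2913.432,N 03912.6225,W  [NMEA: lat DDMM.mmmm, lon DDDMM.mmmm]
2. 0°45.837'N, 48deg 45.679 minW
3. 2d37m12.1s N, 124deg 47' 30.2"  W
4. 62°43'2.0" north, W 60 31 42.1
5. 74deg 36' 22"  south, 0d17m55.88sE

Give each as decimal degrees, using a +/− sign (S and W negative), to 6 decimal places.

Point 1:
  φ: split at 2 digits → 29° and 13.432′; 29 + 13.432/60 = 29.2238667
  N ⇒ keep positive
  Longitude: split at 3 digits → 039° and 12.6225′; 39 + 12.6225/60 = 39.2103750
  W → negative
Point 2:
  Lat: 45.837′ = 0.763950°; total 0.7639500
  N → positive
  Longitude: 45.679′ = 0.761317°; total 48.7613167
  W → negative
Point 3:
  Latitude: 37′ + 12.1″ = 37.20167′; 2 + 37.20167/60 = 2.6200278
  N ⇒ keep positive
  Lon: 124 + 47/60 + 30.2/3600 = 124.7917222
  W → negative
Point 4:
  φ: 62° + 43/60 + 2/3600 = 62 + 0.716667 + 0.000556 = 62.7172222
  N ⇒ keep positive
  λ: 60 + 31/60 + 42.1/3600 = 60.5283611
  hemisphere W, so the sign is −
Point 5:
  φ: 36′ + 22″ = 36.36667′; 74 + 36.36667/60 = 74.6061111
  hemisphere S, so the sign is −
  λ: 17′ + 55.88″ = 17.93133′; 0 + 17.93133/60 = 0.2988556
  E ⇒ keep positive

1. 29.223867, -39.210375
2. 0.763950, -48.761317
3. 2.620028, -124.791722
4. 62.717222, -60.528361
5. -74.606111, 0.298856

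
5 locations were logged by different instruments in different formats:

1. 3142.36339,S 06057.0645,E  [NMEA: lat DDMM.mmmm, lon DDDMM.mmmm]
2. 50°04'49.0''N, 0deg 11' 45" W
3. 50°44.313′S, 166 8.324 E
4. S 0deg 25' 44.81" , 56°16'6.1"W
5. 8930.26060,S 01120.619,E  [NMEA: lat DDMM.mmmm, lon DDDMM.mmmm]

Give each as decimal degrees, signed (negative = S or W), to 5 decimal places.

Point 1:
  Latitude: degrees = first 2 digits = 31, minutes = 42.36339; 31 + 42.36339/60 = 31.706057
  S ⇒ negate
  Lon: degrees = first 3 digits = 60, minutes = 57.0645; 60 + 57.0645/60 = 60.951075
  E → positive
Point 2:
  Latitude: 50 + 4/60 + 49/3600 = 50.080278
  N → positive
  λ: 11′ + 45″ = 11.75000′; 0 + 11.75000/60 = 0.195833
  W ⇒ negate
Point 3:
  Latitude: 50 + 44.313/60 = 50.738550
  S ⇒ negate
  λ: 166 + 8.324/60 = 166.138733
  E → positive
Point 4:
  φ: 0° + 25/60 + 44.81/3600 = 0 + 0.416667 + 0.012447 = 0.429114
  S → negative
  Longitude: 16′ + 6.1″ = 16.10167′; 56 + 16.10167/60 = 56.268361
  W ⇒ negate
Point 5:
  Latitude: degrees = first 2 digits = 89, minutes = 30.2606; 89 + 30.2606/60 = 89.504343
  S ⇒ negate
  λ: split at 3 digits → 011° and 20.619′; 11 + 20.619/60 = 11.343650
  E → positive

1. -31.70606, 60.95108
2. 50.08028, -0.19583
3. -50.73855, 166.13873
4. -0.42911, -56.26836
5. -89.50434, 11.34365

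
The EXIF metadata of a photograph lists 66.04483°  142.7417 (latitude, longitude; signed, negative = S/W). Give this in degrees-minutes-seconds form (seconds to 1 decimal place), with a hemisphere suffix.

φ: 0.044830° → 2.68980′; 0.68980 × 60 = 41.388″
Longitude: 0.741700 × 60 = 44.50200′ → 44′, remainder × 60 = 30.120″

66°02′41.4″ N, 142°44′30.1″ E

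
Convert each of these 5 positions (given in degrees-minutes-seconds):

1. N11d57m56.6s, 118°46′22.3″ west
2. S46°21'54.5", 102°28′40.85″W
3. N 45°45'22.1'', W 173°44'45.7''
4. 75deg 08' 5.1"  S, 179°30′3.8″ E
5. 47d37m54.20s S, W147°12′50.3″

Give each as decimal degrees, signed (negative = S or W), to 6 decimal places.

1. 11.965722, -118.772861
2. -46.365139, -102.478014
3. 45.756139, -173.746028
4. -75.134750, 179.501056
5. -47.631722, -147.213972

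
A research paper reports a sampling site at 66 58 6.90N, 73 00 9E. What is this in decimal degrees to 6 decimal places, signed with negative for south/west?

66.968583, 73.002500

Latitude: 58′ + 6.9″ = 58.11500′; 66 + 58.11500/60 = 66.9685833
N → positive
λ: 0′ + 9″ = 0.15000′; 73 + 0.15000/60 = 73.0025000
E → positive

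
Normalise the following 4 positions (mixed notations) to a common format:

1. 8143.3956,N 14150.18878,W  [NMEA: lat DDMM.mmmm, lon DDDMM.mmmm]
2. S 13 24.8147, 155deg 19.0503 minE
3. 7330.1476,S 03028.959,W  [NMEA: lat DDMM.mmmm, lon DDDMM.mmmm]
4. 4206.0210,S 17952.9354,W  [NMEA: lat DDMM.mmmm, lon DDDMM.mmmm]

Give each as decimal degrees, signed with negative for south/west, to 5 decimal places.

Point 1:
  Lat: degrees = first 2 digits = 81, minutes = 43.3956; 81 + 43.3956/60 = 81.723260
  N ⇒ keep positive
  Longitude: split at 3 digits → 141° and 50.18878′; 141 + 50.18878/60 = 141.836480
  W ⇒ negate
Point 2:
  Lat: 13 + 24.8147/60 = 13.413578
  S → negative
  Lon: 19.0503′ = 0.317505°; total 155.317505
  E ⇒ keep positive
Point 3:
  Latitude: degrees = first 2 digits = 73, minutes = 30.1476; 73 + 30.1476/60 = 73.502460
  S ⇒ negate
  λ: degrees = first 3 digits = 30, minutes = 28.959; 30 + 28.959/60 = 30.482650
  W ⇒ negate
Point 4:
  φ: degrees = first 2 digits = 42, minutes = 6.021; 42 + 6.021/60 = 42.100350
  hemisphere S, so the sign is −
  Lon: split at 3 digits → 179° and 52.9354′; 179 + 52.9354/60 = 179.882257
  W → negative

1. 81.72326, -141.83648
2. -13.41358, 155.31751
3. -73.50246, -30.48265
4. -42.10035, -179.88226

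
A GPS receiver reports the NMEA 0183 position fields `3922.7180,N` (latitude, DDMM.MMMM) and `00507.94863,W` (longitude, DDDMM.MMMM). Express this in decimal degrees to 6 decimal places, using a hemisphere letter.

Latitude: split at 2 digits → 39° and 22.718′; 39 + 22.718/60 = 39.3786333
Longitude: degrees = first 3 digits = 5, minutes = 7.94863; 5 + 7.94863/60 = 5.1324772

39.378633° N, 5.132477° W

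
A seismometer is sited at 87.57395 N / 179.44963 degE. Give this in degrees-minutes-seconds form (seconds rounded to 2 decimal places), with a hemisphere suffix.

87°34′26.22″ N, 179°26′58.67″ E

φ: whole degrees 87; 34.43700′ → 34′ and 26.2200″
Longitude: whole degrees 179; 26.97780′ → 26′ and 58.6680″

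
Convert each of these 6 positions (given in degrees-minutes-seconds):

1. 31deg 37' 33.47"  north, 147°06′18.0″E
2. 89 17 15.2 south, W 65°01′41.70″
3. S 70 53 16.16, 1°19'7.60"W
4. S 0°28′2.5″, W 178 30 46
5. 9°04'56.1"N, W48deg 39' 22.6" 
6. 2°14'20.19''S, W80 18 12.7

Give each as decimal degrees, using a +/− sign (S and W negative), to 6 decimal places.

1. 31.625964, 147.105000
2. -89.287556, -65.028250
3. -70.887822, -1.318778
4. -0.467361, -178.512778
5. 9.082250, -48.656278
6. -2.238942, -80.303528

Point 1:
  Lat: 37′ + 33.47″ = 37.55783′; 31 + 37.55783/60 = 31.6259639
  N → positive
  Longitude: 6′ + 18″ = 6.30000′; 147 + 6.30000/60 = 147.1050000
  E ⇒ keep positive
Point 2:
  Lat: 89° + 17/60 + 15.2/3600 = 89 + 0.283333 + 0.004222 = 89.2875556
  S ⇒ negate
  Longitude: 1′ + 41.7″ = 1.69500′; 65 + 1.69500/60 = 65.0282500
  W → negative
Point 3:
  φ: 70° + 53/60 + 16.16/3600 = 70 + 0.883333 + 0.004489 = 70.8878222
  S → negative
  Lon: 1° + 19/60 + 7.6/3600 = 1 + 0.316667 + 0.002111 = 1.3187778
  hemisphere W, so the sign is −
Point 4:
  φ: 0 + 28/60 + 2.5/3600 = 0.4673611
  S → negative
  Longitude: 178 + 30/60 + 46/3600 = 178.5127778
  W → negative
Point 5:
  Latitude: 9° + 4/60 + 56.1/3600 = 9 + 0.066667 + 0.015583 = 9.0822500
  N ⇒ keep positive
  Lon: 39′ + 22.6″ = 39.37667′; 48 + 39.37667/60 = 48.6562778
  hemisphere W, so the sign is −
Point 6:
  Lat: 2° + 14/60 + 20.19/3600 = 2 + 0.233333 + 0.005608 = 2.2389417
  hemisphere S, so the sign is −
  λ: 80 + 18/60 + 12.7/3600 = 80.3035278
  hemisphere W, so the sign is −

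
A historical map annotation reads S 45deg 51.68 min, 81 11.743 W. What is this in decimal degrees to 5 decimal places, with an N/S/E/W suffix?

45.86133° S, 81.19572° W

φ: 45 + 51.68/60 = 45.861333
Lon: 81 + 11.743/60 = 81.195717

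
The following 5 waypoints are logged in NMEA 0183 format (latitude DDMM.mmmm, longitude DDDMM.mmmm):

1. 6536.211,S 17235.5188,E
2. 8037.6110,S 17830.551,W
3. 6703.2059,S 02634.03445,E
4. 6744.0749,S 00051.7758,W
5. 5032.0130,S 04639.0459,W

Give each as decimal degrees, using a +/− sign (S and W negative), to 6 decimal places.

1. -65.603517, 172.591980
2. -80.626850, -178.509183
3. -67.053432, 26.567241
4. -67.734582, -0.862930
5. -50.533550, -46.650765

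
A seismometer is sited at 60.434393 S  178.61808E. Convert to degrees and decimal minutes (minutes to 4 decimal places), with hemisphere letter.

Latitude: minutes = (60.434393 − 60) × 60 = 26.063580
Longitude: minutes = (178.618080 − 178) × 60 = 37.084800

60° 26.0636′ S, 178° 37.0848′ E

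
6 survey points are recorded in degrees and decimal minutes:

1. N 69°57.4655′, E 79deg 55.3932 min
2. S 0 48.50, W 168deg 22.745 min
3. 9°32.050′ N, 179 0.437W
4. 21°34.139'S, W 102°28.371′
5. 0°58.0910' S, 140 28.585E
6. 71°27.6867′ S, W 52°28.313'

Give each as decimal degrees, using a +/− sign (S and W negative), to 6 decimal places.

1. 69.957758, 79.923220
2. -0.808333, -168.379083
3. 9.534167, -179.007283
4. -21.568983, -102.472850
5. -0.968183, 140.476417
6. -71.461445, -52.471883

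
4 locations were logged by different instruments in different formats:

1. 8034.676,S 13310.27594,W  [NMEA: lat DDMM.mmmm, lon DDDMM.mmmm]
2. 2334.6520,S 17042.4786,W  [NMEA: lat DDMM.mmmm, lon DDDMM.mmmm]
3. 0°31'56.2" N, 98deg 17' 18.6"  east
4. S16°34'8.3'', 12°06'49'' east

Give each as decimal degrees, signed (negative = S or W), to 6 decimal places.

1. -80.577933, -133.171266
2. -23.577533, -170.707977
3. 0.532278, 98.288500
4. -16.568972, 12.113611

Point 1:
  Lat: degrees = first 2 digits = 80, minutes = 34.676; 80 + 34.676/60 = 80.5779333
  S ⇒ negate
  λ: split at 3 digits → 133° and 10.27594′; 133 + 10.27594/60 = 133.1712657
  W ⇒ negate
Point 2:
  Lat: split at 2 digits → 23° and 34.652′; 23 + 34.652/60 = 23.5775333
  hemisphere S, so the sign is −
  Longitude: split at 3 digits → 170° and 42.4786′; 170 + 42.4786/60 = 170.7079767
  W ⇒ negate
Point 3:
  Lat: 0 + 31/60 + 56.2/3600 = 0.5322778
  N → positive
  λ: 17′ + 18.6″ = 17.31000′; 98 + 17.31000/60 = 98.2885000
  E ⇒ keep positive
Point 4:
  Latitude: 34′ + 8.3″ = 34.13833′; 16 + 34.13833/60 = 16.5689722
  hemisphere S, so the sign is −
  Longitude: 12° + 6/60 + 49/3600 = 12 + 0.100000 + 0.013611 = 12.1136111
  E → positive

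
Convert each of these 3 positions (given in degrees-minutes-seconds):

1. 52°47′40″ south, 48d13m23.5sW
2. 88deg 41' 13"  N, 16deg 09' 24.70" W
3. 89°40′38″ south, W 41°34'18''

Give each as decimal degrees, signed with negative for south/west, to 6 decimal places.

1. -52.794444, -48.223194
2. 88.686944, -16.156861
3. -89.677222, -41.571667

Point 1:
  Lat: 52° + 47/60 + 40/3600 = 52 + 0.783333 + 0.011111 = 52.7944444
  S ⇒ negate
  Lon: 13′ + 23.5″ = 13.39167′; 48 + 13.39167/60 = 48.2231944
  W ⇒ negate
Point 2:
  Latitude: 88° + 41/60 + 13/3600 = 88 + 0.683333 + 0.003611 = 88.6869444
  N ⇒ keep positive
  λ: 16° + 9/60 + 24.7/3600 = 16 + 0.150000 + 0.006861 = 16.1568611
  W → negative
Point 3:
  Lat: 89 + 40/60 + 38/3600 = 89.6772222
  hemisphere S, so the sign is −
  λ: 34′ + 18″ = 34.30000′; 41 + 34.30000/60 = 41.5716667
  hemisphere W, so the sign is −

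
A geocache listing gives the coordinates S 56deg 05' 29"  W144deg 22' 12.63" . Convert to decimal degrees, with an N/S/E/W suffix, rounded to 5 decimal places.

Latitude: 56 + 5/60 + 29/3600 = 56.091389
λ: 22′ + 12.63″ = 22.21050′; 144 + 22.21050/60 = 144.370175

56.09139° S, 144.37018° W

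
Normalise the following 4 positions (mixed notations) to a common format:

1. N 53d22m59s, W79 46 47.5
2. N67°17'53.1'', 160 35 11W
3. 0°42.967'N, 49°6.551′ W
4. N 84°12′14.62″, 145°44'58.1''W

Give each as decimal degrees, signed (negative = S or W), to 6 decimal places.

1. 53.383056, -79.779861
2. 67.298083, -160.586389
3. 0.716117, -49.109183
4. 84.204061, -145.749472

Point 1:
  Latitude: 53° + 22/60 + 59/3600 = 53 + 0.366667 + 0.016389 = 53.3830556
  N ⇒ keep positive
  λ: 79° + 46/60 + 47.5/3600 = 79 + 0.766667 + 0.013194 = 79.7798611
  W → negative
Point 2:
  Lat: 17′ + 53.1″ = 17.88500′; 67 + 17.88500/60 = 67.2980833
  N ⇒ keep positive
  Longitude: 160 + 35/60 + 11/3600 = 160.5863889
  W → negative
Point 3:
  Lat: 42.967′ = 0.716117°; total 0.7161167
  N → positive
  Lon: 6.551′ = 0.109183°; total 49.1091833
  W ⇒ negate
Point 4:
  Lat: 84° + 12/60 + 14.62/3600 = 84 + 0.200000 + 0.004061 = 84.2040611
  N → positive
  λ: 145 + 44/60 + 58.1/3600 = 145.7494722
  W ⇒ negate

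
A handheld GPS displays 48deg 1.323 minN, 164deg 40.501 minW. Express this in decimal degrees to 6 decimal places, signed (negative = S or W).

48.022050, -164.675017

Latitude: 1.323′ = 0.022050°; total 48.0220500
N → positive
Lon: 40.501′ = 0.675017°; total 164.6750167
W ⇒ negate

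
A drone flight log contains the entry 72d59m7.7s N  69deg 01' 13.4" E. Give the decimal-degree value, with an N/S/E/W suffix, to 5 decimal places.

Lat: 72 + 59/60 + 7.7/3600 = 72.985472
Lon: 1′ + 13.4″ = 1.22333′; 69 + 1.22333/60 = 69.020389

72.98547° N, 69.02039° E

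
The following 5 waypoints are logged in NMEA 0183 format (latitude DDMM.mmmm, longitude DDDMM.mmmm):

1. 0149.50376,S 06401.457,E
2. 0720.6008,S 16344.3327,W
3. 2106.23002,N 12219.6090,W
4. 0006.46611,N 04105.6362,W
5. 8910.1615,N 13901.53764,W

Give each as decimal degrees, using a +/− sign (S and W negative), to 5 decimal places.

Point 1:
  Lat: split at 2 digits → 01° and 49.50376′; 1 + 49.50376/60 = 1.825063
  hemisphere S, so the sign is −
  λ: degrees = first 3 digits = 64, minutes = 1.457; 64 + 1.457/60 = 64.024283
  E → positive
Point 2:
  φ: split at 2 digits → 07° and 20.6008′; 7 + 20.6008/60 = 7.343347
  S ⇒ negate
  Longitude: degrees = first 3 digits = 163, minutes = 44.3327; 163 + 44.3327/60 = 163.738878
  W ⇒ negate
Point 3:
  Lat: degrees = first 2 digits = 21, minutes = 6.23002; 21 + 6.23002/60 = 21.103834
  N ⇒ keep positive
  λ: split at 3 digits → 122° and 19.609′; 122 + 19.609/60 = 122.326817
  W → negative
Point 4:
  Latitude: split at 2 digits → 00° and 6.46611′; 0 + 6.46611/60 = 0.107769
  N ⇒ keep positive
  Longitude: degrees = first 3 digits = 41, minutes = 5.6362; 41 + 5.6362/60 = 41.093937
  W ⇒ negate
Point 5:
  Lat: split at 2 digits → 89° and 10.1615′; 89 + 10.1615/60 = 89.169358
  N ⇒ keep positive
  Lon: split at 3 digits → 139° and 1.53764′; 139 + 1.53764/60 = 139.025627
  W → negative

1. -1.82506, 64.02428
2. -7.34335, -163.73888
3. 21.10383, -122.32682
4. 0.10777, -41.09394
5. 89.16936, -139.02563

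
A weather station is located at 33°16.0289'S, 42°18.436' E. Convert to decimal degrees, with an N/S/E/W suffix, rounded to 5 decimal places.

33.26715° S, 42.30727° E

φ: 16.0289′ = 0.267148°; total 33.267148
Longitude: 42 + 18.436/60 = 42.307267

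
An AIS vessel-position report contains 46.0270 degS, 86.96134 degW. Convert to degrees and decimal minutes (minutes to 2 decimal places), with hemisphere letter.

Lat: fractional part 0.027000 → 1.6200 minutes
Longitude: fractional part 0.961340 → 57.6804 minutes

46° 1.62′ S, 86° 57.68′ W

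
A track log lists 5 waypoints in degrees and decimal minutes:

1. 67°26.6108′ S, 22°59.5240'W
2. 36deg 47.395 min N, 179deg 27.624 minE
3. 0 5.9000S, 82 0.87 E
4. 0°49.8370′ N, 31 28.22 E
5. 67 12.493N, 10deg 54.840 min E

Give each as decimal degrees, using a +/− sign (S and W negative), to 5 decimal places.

1. -67.44351, -22.99207
2. 36.78992, 179.46040
3. -0.09833, 82.01450
4. 0.83062, 31.47033
5. 67.20822, 10.91400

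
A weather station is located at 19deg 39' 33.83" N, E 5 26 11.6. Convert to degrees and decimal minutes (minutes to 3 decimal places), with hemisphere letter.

19° 39.564′ N, 5° 26.193′ E

Latitude: seconds/60 = 0.56383; minutes = 39 + 0.56383 = 39.56383
Lon: seconds/60 = 0.19333; minutes = 26 + 0.19333 = 26.19333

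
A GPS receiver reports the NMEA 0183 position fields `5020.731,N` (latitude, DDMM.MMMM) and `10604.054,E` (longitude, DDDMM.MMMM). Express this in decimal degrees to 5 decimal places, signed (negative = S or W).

50.34552, 106.06757

φ: degrees = first 2 digits = 50, minutes = 20.731; 50 + 20.731/60 = 50.345517
N → positive
Longitude: split at 3 digits → 106° and 4.054′; 106 + 4.054/60 = 106.067567
E → positive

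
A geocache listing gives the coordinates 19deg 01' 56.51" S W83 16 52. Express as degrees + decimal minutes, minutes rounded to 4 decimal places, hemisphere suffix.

Lat: 1 + 56.51/60 = 1.941833′
Longitude: seconds/60 = 0.86667; minutes = 16 + 0.86667 = 16.866667

19° 1.9418′ S, 83° 16.8667′ W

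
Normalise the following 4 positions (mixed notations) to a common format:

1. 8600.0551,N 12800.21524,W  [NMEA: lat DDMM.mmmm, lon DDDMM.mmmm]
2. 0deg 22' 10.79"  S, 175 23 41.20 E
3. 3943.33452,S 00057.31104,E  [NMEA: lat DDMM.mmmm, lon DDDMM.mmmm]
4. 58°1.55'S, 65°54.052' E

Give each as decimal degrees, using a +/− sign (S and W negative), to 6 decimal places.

1. 86.000918, -128.003587
2. -0.369664, 175.394778
3. -39.722242, 0.955184
4. -58.025833, 65.900867

Point 1:
  Latitude: degrees = first 2 digits = 86, minutes = 0.0551; 86 + 0.0551/60 = 86.0009183
  N → positive
  Lon: split at 3 digits → 128° and 0.21524′; 128 + 0.21524/60 = 128.0035873
  W → negative
Point 2:
  Latitude: 0 + 22/60 + 10.79/3600 = 0.3696639
  hemisphere S, so the sign is −
  Longitude: 23′ + 41.2″ = 23.68667′; 175 + 23.68667/60 = 175.3947778
  E ⇒ keep positive
Point 3:
  φ: degrees = first 2 digits = 39, minutes = 43.33452; 39 + 43.33452/60 = 39.7222420
  S ⇒ negate
  λ: split at 3 digits → 000° and 57.31104′; 0 + 57.31104/60 = 0.9551840
  E ⇒ keep positive
Point 4:
  Lat: 58 + 1.55/60 = 58.0258333
  hemisphere S, so the sign is −
  λ: 65 + 54.052/60 = 65.9008667
  E → positive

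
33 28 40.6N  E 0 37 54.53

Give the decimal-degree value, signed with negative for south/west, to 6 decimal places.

Lat: 33 + 28/60 + 40.6/3600 = 33.4779444
N → positive
Longitude: 0 + 37/60 + 54.53/3600 = 0.6318139
E → positive

33.477944, 0.631814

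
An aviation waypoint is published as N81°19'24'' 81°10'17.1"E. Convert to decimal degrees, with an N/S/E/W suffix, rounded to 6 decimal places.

Latitude: 81 + 19/60 + 24/3600 = 81.3233333
Longitude: 10′ + 17.1″ = 10.28500′; 81 + 10.28500/60 = 81.1714167

81.323333° N, 81.171417° E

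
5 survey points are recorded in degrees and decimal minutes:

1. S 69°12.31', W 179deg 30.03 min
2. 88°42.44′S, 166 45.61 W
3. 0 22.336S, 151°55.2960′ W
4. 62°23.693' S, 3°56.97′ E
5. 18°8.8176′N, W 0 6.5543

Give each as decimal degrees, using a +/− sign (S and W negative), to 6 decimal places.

Point 1:
  Lat: 69 + 12.31/60 = 69.2051667
  hemisphere S, so the sign is −
  λ: 30.03′ = 0.500500°; total 179.5005000
  W ⇒ negate
Point 2:
  Latitude: 88 + 42.44/60 = 88.7073333
  S → negative
  Longitude: 166 + 45.61/60 = 166.7601667
  W ⇒ negate
Point 3:
  Lat: 0 + 22.336/60 = 0.3722667
  hemisphere S, so the sign is −
  Longitude: 151 + 55.296/60 = 151.9216000
  hemisphere W, so the sign is −
Point 4:
  Lat: 62 + 23.693/60 = 62.3948833
  S → negative
  Longitude: 56.97′ = 0.949500°; total 3.9495000
  E ⇒ keep positive
Point 5:
  Lat: 18 + 8.8176/60 = 18.1469600
  N → positive
  λ: 6.5543′ = 0.109238°; total 0.1092383
  W ⇒ negate

1. -69.205167, -179.500500
2. -88.707333, -166.760167
3. -0.372267, -151.921600
4. -62.394883, 3.949500
5. 18.146960, -0.109238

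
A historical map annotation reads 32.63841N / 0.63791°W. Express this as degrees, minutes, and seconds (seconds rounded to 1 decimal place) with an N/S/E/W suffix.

32°38′18.3″ N, 0°38′16.5″ W

Lat: 0.638410° → 38.30460′; 0.30460 × 60 = 18.276″
λ: 0.637910 × 60 = 38.27460′ → 38′, remainder × 60 = 16.476″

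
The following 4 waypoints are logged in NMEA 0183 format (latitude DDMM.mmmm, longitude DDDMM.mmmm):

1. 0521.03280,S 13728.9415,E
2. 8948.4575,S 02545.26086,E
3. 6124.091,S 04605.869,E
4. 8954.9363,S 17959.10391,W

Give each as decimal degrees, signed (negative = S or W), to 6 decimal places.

1. -5.350547, 137.482358
2. -89.807625, 25.754348
3. -61.401517, 46.097817
4. -89.915605, -179.985065

Point 1:
  Lat: split at 2 digits → 05° and 21.0328′; 5 + 21.0328/60 = 5.3505467
  hemisphere S, so the sign is −
  Lon: split at 3 digits → 137° and 28.9415′; 137 + 28.9415/60 = 137.4823583
  E → positive
Point 2:
  Lat: degrees = first 2 digits = 89, minutes = 48.4575; 89 + 48.4575/60 = 89.8076250
  S → negative
  Longitude: degrees = first 3 digits = 25, minutes = 45.26086; 25 + 45.26086/60 = 25.7543477
  E → positive
Point 3:
  φ: degrees = first 2 digits = 61, minutes = 24.091; 61 + 24.091/60 = 61.4015167
  S → negative
  Longitude: split at 3 digits → 046° and 5.869′; 46 + 5.869/60 = 46.0978167
  E ⇒ keep positive
Point 4:
  Lat: degrees = first 2 digits = 89, minutes = 54.9363; 89 + 54.9363/60 = 89.9156050
  S ⇒ negate
  Longitude: split at 3 digits → 179° and 59.10391′; 179 + 59.10391/60 = 179.9850652
  W → negative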